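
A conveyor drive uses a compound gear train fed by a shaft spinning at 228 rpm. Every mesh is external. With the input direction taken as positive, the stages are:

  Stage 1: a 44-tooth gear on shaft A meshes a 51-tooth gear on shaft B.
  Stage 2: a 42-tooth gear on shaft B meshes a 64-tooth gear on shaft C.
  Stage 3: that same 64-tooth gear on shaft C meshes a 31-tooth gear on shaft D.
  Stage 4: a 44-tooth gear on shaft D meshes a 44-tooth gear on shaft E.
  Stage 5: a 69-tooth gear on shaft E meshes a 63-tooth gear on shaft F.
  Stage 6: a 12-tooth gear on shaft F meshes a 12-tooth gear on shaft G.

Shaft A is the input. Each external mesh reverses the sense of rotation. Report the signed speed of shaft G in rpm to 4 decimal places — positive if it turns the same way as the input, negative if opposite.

Stage 1 [44T→51T]: ω = 228.0000×44/51 = 196.7059 rpm, dir flips to −; running = −196.7059
Stage 2 [42T→64T]: ω = 196.7059×42/64 = 129.0882 rpm, dir flips to +; running = +129.0882
Stage 3 [64T→31T]: ω = 129.0882×64/31 = 266.5047 rpm, dir flips to −; running = −266.5047
Stage 4 [44T→44T]: ω = 266.5047×44/44 = 266.5047 rpm, dir flips to +; running = +266.5047
Stage 5 [69T→63T]: ω = 266.5047×69/63 = 291.8861 rpm, dir flips to −; running = −291.8861
Stage 6 [12T→12T]: ω = 291.8861×12/12 = 291.8861 rpm, dir flips to +; running = +291.8861

+291.8861 rpm (same as input, |ω| = 291.8861 rpm)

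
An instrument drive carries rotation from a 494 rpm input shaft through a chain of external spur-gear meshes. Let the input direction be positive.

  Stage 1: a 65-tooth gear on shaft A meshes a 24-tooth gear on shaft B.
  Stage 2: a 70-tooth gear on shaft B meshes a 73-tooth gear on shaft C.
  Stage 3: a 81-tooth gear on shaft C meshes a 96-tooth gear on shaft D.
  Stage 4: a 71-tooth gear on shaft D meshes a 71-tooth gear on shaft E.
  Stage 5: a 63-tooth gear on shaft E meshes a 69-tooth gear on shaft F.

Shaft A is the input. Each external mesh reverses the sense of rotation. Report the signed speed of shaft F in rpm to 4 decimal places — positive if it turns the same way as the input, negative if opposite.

-988.3471 rpm (opposite to input, |ω| = 988.3471 rpm)

Stage 1 [65T→24T]: ω = 494.0000×65/24 = 1337.9167 rpm, dir flips to −; running = −1337.9167
Stage 2 [70T→73T]: ω = 1337.9167×70/73 = 1282.9338 rpm, dir flips to +; running = +1282.9338
Stage 3 [81T→96T]: ω = 1282.9338×81/96 = 1082.4754 rpm, dir flips to −; running = −1082.4754
Stage 4 [71T→71T]: ω = 1082.4754×71/71 = 1082.4754 rpm, dir flips to +; running = +1082.4754
Stage 5 [63T→69T]: ω = 1082.4754×63/69 = 988.3471 rpm, dir flips to −; running = −988.3471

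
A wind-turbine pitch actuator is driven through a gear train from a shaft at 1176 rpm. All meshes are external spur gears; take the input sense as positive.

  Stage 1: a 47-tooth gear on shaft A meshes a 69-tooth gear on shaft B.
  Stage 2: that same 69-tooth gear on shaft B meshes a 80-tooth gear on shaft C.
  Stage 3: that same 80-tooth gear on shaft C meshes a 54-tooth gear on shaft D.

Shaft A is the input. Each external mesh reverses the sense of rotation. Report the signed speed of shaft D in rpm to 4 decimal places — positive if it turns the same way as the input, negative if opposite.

-1023.5556 rpm (opposite to input, |ω| = 1023.5556 rpm)

Stage 1 [47T→69T]: ω = 1176.0000×47/69 = 801.0435 rpm, dir flips to −; running = −801.0435
Stage 2 [69T→80T]: ω = 801.0435×69/80 = 690.9000 rpm, dir flips to +; running = +690.9000
Stage 3 [80T→54T]: ω = 690.9000×80/54 = 1023.5556 rpm, dir flips to −; running = −1023.5556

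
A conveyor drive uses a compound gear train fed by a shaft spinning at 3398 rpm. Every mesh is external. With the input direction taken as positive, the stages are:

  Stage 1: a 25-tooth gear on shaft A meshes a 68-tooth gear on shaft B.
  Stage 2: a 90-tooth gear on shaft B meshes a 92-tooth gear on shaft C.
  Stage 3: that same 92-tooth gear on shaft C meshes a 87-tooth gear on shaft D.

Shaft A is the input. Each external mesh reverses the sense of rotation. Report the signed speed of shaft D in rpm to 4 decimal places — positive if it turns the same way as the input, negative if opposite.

Stage 1 [25T→68T]: ω = 3398.0000×25/68 = 1249.2647 rpm, dir flips to −; running = −1249.2647
Stage 2 [90T→92T]: ω = 1249.2647×90/92 = 1222.1068 rpm, dir flips to +; running = +1222.1068
Stage 3 [92T→87T]: ω = 1222.1068×92/87 = 1292.3428 rpm, dir flips to −; running = −1292.3428

-1292.3428 rpm (opposite to input, |ω| = 1292.3428 rpm)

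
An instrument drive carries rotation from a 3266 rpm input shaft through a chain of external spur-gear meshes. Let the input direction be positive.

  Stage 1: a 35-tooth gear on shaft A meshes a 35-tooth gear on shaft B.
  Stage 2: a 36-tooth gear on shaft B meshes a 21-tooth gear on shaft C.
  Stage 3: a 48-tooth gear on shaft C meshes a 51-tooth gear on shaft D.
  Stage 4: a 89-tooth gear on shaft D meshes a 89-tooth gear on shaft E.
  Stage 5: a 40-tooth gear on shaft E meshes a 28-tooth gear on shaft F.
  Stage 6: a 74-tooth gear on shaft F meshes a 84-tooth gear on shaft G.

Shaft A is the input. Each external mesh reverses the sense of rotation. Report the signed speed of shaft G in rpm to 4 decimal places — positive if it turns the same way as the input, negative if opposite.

Stage 1 [35T→35T]: ω = 3266.0000×35/35 = 3266.0000 rpm, dir flips to −; running = −3266.0000
Stage 2 [36T→21T]: ω = 3266.0000×36/21 = 5598.8571 rpm, dir flips to +; running = +5598.8571
Stage 3 [48T→51T]: ω = 5598.8571×48/51 = 5269.5126 rpm, dir flips to −; running = −5269.5126
Stage 4 [89T→89T]: ω = 5269.5126×89/89 = 5269.5126 rpm, dir flips to +; running = +5269.5126
Stage 5 [40T→28T]: ω = 5269.5126×40/28 = 7527.8752 rpm, dir flips to −; running = −7527.8752
Stage 6 [74T→84T]: ω = 7527.8752×74/84 = 6631.6995 rpm, dir flips to +; running = +6631.6995

+6631.6995 rpm (same as input, |ω| = 6631.6995 rpm)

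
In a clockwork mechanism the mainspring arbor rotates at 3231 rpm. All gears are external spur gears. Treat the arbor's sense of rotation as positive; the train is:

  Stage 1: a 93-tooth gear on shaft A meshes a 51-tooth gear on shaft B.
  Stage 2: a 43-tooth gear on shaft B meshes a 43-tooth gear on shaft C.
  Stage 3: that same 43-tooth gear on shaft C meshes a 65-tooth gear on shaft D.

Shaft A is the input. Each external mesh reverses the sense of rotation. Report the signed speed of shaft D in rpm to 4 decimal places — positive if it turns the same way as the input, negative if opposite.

-3897.6679 rpm (opposite to input, |ω| = 3897.6679 rpm)

Stage 1 [93T→51T]: ω = 3231.0000×93/51 = 5891.8235 rpm, dir flips to −; running = −5891.8235
Stage 2 [43T→43T]: ω = 5891.8235×43/43 = 5891.8235 rpm, dir flips to +; running = +5891.8235
Stage 3 [43T→65T]: ω = 5891.8235×43/65 = 3897.6679 rpm, dir flips to −; running = −3897.6679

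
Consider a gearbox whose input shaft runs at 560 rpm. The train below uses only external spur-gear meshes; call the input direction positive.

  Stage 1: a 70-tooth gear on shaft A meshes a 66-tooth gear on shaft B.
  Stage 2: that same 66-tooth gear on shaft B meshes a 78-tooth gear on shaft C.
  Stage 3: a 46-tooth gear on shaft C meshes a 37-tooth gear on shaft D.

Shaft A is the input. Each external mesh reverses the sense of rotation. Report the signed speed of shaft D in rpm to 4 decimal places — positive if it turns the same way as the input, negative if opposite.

-624.8094 rpm (opposite to input, |ω| = 624.8094 rpm)

Stage 1 [70T→66T]: ω = 560.0000×70/66 = 593.9394 rpm, dir flips to −; running = −593.9394
Stage 2 [66T→78T]: ω = 593.9394×66/78 = 502.5641 rpm, dir flips to +; running = +502.5641
Stage 3 [46T→37T]: ω = 502.5641×46/37 = 624.8094 rpm, dir flips to −; running = −624.8094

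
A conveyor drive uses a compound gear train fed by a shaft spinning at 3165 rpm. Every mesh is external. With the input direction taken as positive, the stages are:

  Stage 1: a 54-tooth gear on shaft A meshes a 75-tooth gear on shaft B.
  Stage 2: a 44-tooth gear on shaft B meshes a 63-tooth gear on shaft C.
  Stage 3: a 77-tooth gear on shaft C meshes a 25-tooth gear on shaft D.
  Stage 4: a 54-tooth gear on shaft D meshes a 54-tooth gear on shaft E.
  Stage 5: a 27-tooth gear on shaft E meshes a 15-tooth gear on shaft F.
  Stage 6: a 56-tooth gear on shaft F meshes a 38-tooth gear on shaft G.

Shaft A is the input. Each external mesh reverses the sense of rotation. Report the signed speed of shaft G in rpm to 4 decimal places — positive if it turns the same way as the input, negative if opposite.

Stage 1 [54T→75T]: ω = 3165.0000×54/75 = 2278.8000 rpm, dir flips to −; running = −2278.8000
Stage 2 [44T→63T]: ω = 2278.8000×44/63 = 1591.5429 rpm, dir flips to +; running = +1591.5429
Stage 3 [77T→25T]: ω = 1591.5429×77/25 = 4901.9520 rpm, dir flips to −; running = −4901.9520
Stage 4 [54T→54T]: ω = 4901.9520×54/54 = 4901.9520 rpm, dir flips to +; running = +4901.9520
Stage 5 [27T→15T]: ω = 4901.9520×27/15 = 8823.5136 rpm, dir flips to −; running = −8823.5136
Stage 6 [56T→38T]: ω = 8823.5136×56/38 = 13003.0727 rpm, dir flips to +; running = +13003.0727

+13003.0727 rpm (same as input, |ω| = 13003.0727 rpm)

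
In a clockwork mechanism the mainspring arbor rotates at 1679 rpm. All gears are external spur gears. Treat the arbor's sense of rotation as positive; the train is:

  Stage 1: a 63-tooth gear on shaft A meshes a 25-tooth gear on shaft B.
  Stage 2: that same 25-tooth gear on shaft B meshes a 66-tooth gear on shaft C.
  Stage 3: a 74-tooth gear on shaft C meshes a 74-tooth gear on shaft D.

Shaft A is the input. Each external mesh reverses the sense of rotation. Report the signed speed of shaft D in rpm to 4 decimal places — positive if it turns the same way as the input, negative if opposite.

-1602.6818 rpm (opposite to input, |ω| = 1602.6818 rpm)

Stage 1 [63T→25T]: ω = 1679.0000×63/25 = 4231.0800 rpm, dir flips to −; running = −4231.0800
Stage 2 [25T→66T]: ω = 4231.0800×25/66 = 1602.6818 rpm, dir flips to +; running = +1602.6818
Stage 3 [74T→74T]: ω = 1602.6818×74/74 = 1602.6818 rpm, dir flips to −; running = −1602.6818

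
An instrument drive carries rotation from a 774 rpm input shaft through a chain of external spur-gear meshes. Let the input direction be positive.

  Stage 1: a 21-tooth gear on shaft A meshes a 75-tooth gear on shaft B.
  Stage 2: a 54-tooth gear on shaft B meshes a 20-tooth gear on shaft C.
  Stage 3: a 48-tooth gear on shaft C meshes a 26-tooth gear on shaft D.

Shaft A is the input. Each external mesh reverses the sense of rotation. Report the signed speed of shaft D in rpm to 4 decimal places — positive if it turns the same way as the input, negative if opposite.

Stage 1 [21T→75T]: ω = 774.0000×21/75 = 216.7200 rpm, dir flips to −; running = −216.7200
Stage 2 [54T→20T]: ω = 216.7200×54/20 = 585.1440 rpm, dir flips to +; running = +585.1440
Stage 3 [48T→26T]: ω = 585.1440×48/26 = 1080.2658 rpm, dir flips to −; running = −1080.2658

-1080.2658 rpm (opposite to input, |ω| = 1080.2658 rpm)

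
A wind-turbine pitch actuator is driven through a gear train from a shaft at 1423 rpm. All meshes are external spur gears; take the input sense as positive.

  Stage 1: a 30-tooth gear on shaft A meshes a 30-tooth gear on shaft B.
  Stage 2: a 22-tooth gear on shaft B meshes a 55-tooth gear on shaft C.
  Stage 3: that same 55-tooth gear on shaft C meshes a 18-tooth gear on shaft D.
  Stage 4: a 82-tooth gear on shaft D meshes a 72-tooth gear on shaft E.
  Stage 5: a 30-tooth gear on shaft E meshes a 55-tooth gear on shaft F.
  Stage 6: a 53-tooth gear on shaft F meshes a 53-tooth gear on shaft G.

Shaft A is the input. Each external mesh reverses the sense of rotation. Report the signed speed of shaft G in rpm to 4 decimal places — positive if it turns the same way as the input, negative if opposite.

+1080.4259 rpm (same as input, |ω| = 1080.4259 rpm)

Stage 1 [30T→30T]: ω = 1423.0000×30/30 = 1423.0000 rpm, dir flips to −; running = −1423.0000
Stage 2 [22T→55T]: ω = 1423.0000×22/55 = 569.2000 rpm, dir flips to +; running = +569.2000
Stage 3 [55T→18T]: ω = 569.2000×55/18 = 1739.2222 rpm, dir flips to −; running = −1739.2222
Stage 4 [82T→72T]: ω = 1739.2222×82/72 = 1980.7809 rpm, dir flips to +; running = +1980.7809
Stage 5 [30T→55T]: ω = 1980.7809×30/55 = 1080.4259 rpm, dir flips to −; running = −1080.4259
Stage 6 [53T→53T]: ω = 1080.4259×53/53 = 1080.4259 rpm, dir flips to +; running = +1080.4259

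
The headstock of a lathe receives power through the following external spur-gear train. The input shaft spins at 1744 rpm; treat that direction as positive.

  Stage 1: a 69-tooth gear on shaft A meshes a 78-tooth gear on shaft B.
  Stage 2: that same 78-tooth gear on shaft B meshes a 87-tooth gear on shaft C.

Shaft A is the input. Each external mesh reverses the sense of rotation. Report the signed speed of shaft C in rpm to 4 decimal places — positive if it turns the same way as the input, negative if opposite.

+1383.1724 rpm (same as input, |ω| = 1383.1724 rpm)

Stage 1 [69T→78T]: ω = 1744.0000×69/78 = 1542.7692 rpm, dir flips to −; running = −1542.7692
Stage 2 [78T→87T]: ω = 1542.7692×78/87 = 1383.1724 rpm, dir flips to +; running = +1383.1724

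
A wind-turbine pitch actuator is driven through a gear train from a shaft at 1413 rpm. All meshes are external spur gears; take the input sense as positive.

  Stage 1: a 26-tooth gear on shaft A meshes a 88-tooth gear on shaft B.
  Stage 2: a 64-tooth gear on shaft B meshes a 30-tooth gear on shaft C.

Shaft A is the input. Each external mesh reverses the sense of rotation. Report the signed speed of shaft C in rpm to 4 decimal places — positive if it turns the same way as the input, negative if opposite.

Stage 1 [26T→88T]: ω = 1413.0000×26/88 = 417.4773 rpm, dir flips to −; running = −417.4773
Stage 2 [64T→30T]: ω = 417.4773×64/30 = 890.6182 rpm, dir flips to +; running = +890.6182

+890.6182 rpm (same as input, |ω| = 890.6182 rpm)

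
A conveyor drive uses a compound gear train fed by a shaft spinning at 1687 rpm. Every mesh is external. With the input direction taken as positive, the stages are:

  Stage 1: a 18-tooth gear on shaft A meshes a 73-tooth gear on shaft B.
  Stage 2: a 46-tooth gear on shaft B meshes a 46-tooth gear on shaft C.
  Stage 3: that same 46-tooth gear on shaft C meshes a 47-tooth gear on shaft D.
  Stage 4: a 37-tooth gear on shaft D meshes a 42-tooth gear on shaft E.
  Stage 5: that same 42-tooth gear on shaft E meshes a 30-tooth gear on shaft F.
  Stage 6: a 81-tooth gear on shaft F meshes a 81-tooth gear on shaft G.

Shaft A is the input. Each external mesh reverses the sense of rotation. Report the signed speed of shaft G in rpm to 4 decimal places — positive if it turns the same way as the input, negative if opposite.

Stage 1 [18T→73T]: ω = 1687.0000×18/73 = 415.9726 rpm, dir flips to −; running = −415.9726
Stage 2 [46T→46T]: ω = 415.9726×46/46 = 415.9726 rpm, dir flips to +; running = +415.9726
Stage 3 [46T→47T]: ω = 415.9726×46/47 = 407.1221 rpm, dir flips to −; running = −407.1221
Stage 4 [37T→42T]: ω = 407.1221×37/42 = 358.6552 rpm, dir flips to +; running = +358.6552
Stage 5 [42T→30T]: ω = 358.6552×42/30 = 502.1173 rpm, dir flips to −; running = −502.1173
Stage 6 [81T→81T]: ω = 502.1173×81/81 = 502.1173 rpm, dir flips to +; running = +502.1173

+502.1173 rpm (same as input, |ω| = 502.1173 rpm)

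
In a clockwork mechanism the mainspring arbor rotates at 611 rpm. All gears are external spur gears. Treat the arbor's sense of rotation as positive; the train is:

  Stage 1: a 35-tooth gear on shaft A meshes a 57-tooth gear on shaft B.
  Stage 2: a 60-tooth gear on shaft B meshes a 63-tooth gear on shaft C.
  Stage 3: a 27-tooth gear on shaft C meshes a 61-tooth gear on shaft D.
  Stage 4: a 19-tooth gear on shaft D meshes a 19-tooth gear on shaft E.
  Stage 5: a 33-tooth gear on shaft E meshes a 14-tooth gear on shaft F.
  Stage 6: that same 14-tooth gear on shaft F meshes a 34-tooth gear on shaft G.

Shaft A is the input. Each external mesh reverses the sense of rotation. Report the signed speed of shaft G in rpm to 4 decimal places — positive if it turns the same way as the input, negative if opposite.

+153.5020 rpm (same as input, |ω| = 153.5020 rpm)

Stage 1 [35T→57T]: ω = 611.0000×35/57 = 375.1754 rpm, dir flips to −; running = −375.1754
Stage 2 [60T→63T]: ω = 375.1754×60/63 = 357.3099 rpm, dir flips to +; running = +357.3099
Stage 3 [27T→61T]: ω = 357.3099×27/61 = 158.1536 rpm, dir flips to −; running = −158.1536
Stage 4 [19T→19T]: ω = 158.1536×19/19 = 158.1536 rpm, dir flips to +; running = +158.1536
Stage 5 [33T→14T]: ω = 158.1536×33/14 = 372.7906 rpm, dir flips to −; running = −372.7906
Stage 6 [14T→34T]: ω = 372.7906×14/34 = 153.5020 rpm, dir flips to +; running = +153.5020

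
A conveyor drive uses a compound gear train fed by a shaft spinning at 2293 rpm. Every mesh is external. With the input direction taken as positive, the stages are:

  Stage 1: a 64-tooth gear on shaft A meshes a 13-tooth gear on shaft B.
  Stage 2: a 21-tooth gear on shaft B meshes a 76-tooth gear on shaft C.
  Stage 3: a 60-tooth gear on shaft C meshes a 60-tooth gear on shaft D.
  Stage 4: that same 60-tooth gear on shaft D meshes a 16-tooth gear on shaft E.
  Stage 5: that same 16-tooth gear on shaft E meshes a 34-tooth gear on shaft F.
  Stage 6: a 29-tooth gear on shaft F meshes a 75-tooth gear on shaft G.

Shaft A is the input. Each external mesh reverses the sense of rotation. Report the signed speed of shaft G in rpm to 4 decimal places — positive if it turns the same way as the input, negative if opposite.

+2128.4108 rpm (same as input, |ω| = 2128.4108 rpm)

Stage 1 [64T→13T]: ω = 2293.0000×64/13 = 11288.6154 rpm, dir flips to −; running = −11288.6154
Stage 2 [21T→76T]: ω = 11288.6154×21/76 = 3119.2227 rpm, dir flips to +; running = +3119.2227
Stage 3 [60T→60T]: ω = 3119.2227×60/60 = 3119.2227 rpm, dir flips to −; running = −3119.2227
Stage 4 [60T→16T]: ω = 3119.2227×60/16 = 11697.0850 rpm, dir flips to +; running = +11697.0850
Stage 5 [16T→34T]: ω = 11697.0850×16/34 = 5504.5106 rpm, dir flips to −; running = −5504.5106
Stage 6 [29T→75T]: ω = 5504.5106×29/75 = 2128.4108 rpm, dir flips to +; running = +2128.4108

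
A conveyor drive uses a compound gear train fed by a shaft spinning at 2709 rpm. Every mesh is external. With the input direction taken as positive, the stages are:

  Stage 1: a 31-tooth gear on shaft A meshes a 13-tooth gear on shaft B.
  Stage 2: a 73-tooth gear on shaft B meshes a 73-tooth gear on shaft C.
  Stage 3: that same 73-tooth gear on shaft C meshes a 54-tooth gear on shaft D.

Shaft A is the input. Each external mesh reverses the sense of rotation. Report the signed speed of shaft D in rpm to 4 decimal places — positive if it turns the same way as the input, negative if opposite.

Stage 1 [31T→13T]: ω = 2709.0000×31/13 = 6459.9231 rpm, dir flips to −; running = −6459.9231
Stage 2 [73T→73T]: ω = 6459.9231×73/73 = 6459.9231 rpm, dir flips to +; running = +6459.9231
Stage 3 [73T→54T]: ω = 6459.9231×73/54 = 8732.8590 rpm, dir flips to −; running = −8732.8590

-8732.8590 rpm (opposite to input, |ω| = 8732.8590 rpm)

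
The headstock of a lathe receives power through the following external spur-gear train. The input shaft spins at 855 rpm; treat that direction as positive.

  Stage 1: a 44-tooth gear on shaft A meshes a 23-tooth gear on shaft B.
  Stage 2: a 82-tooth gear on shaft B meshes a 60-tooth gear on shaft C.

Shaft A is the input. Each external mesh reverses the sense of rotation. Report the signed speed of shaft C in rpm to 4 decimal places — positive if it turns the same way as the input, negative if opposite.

+2235.3913 rpm (same as input, |ω| = 2235.3913 rpm)

Stage 1 [44T→23T]: ω = 855.0000×44/23 = 1635.6522 rpm, dir flips to −; running = −1635.6522
Stage 2 [82T→60T]: ω = 1635.6522×82/60 = 2235.3913 rpm, dir flips to +; running = +2235.3913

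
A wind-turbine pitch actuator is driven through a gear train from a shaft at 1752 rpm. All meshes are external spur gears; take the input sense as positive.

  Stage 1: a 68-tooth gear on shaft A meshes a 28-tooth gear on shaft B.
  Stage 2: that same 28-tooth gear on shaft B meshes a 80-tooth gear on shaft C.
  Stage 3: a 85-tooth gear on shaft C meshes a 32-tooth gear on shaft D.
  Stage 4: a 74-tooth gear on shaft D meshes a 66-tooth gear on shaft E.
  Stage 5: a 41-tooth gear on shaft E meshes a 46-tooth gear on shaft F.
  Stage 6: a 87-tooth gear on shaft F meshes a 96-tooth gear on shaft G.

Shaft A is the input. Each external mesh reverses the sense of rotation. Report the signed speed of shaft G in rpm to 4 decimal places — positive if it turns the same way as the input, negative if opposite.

+3582.4802 rpm (same as input, |ω| = 3582.4802 rpm)

Stage 1 [68T→28T]: ω = 1752.0000×68/28 = 4254.8571 rpm, dir flips to −; running = −4254.8571
Stage 2 [28T→80T]: ω = 4254.8571×28/80 = 1489.2000 rpm, dir flips to +; running = +1489.2000
Stage 3 [85T→32T]: ω = 1489.2000×85/32 = 3955.6875 rpm, dir flips to −; running = −3955.6875
Stage 4 [74T→66T]: ω = 3955.6875×74/66 = 4435.1648 rpm, dir flips to +; running = +4435.1648
Stage 5 [41T→46T]: ω = 4435.1648×41/46 = 3953.0816 rpm, dir flips to −; running = −3953.0816
Stage 6 [87T→96T]: ω = 3953.0816×87/96 = 3582.4802 rpm, dir flips to +; running = +3582.4802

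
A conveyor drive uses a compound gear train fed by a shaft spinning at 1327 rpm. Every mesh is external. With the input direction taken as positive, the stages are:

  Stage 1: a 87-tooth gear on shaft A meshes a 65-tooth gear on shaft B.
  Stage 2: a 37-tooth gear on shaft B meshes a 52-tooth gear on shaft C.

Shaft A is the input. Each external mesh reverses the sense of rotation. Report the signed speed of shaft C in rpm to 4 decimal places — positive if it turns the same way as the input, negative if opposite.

Stage 1 [87T→65T]: ω = 1327.0000×87/65 = 1776.1385 rpm, dir flips to −; running = −1776.1385
Stage 2 [37T→52T]: ω = 1776.1385×37/52 = 1263.7908 rpm, dir flips to +; running = +1263.7908

+1263.7908 rpm (same as input, |ω| = 1263.7908 rpm)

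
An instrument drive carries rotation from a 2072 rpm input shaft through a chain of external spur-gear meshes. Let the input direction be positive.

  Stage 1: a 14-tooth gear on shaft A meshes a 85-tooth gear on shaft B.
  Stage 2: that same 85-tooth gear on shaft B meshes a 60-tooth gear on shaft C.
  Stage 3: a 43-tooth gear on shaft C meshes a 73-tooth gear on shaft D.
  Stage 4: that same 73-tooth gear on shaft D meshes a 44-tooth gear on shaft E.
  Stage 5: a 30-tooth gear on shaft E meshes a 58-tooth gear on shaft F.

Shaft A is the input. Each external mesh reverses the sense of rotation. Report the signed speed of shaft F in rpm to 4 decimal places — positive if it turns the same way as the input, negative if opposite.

-244.3856 rpm (opposite to input, |ω| = 244.3856 rpm)

Stage 1 [14T→85T]: ω = 2072.0000×14/85 = 341.2706 rpm, dir flips to −; running = −341.2706
Stage 2 [85T→60T]: ω = 341.2706×85/60 = 483.4667 rpm, dir flips to +; running = +483.4667
Stage 3 [43T→73T]: ω = 483.4667×43/73 = 284.7817 rpm, dir flips to −; running = −284.7817
Stage 4 [73T→44T]: ω = 284.7817×73/44 = 472.4788 rpm, dir flips to +; running = +472.4788
Stage 5 [30T→58T]: ω = 472.4788×30/58 = 244.3856 rpm, dir flips to −; running = −244.3856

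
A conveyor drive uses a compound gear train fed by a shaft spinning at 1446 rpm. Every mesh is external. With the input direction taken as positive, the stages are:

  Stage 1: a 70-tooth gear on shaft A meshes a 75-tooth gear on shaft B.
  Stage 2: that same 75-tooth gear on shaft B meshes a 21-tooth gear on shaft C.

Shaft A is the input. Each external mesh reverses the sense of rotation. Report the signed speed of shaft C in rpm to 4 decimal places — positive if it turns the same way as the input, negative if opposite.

Stage 1 [70T→75T]: ω = 1446.0000×70/75 = 1349.6000 rpm, dir flips to −; running = −1349.6000
Stage 2 [75T→21T]: ω = 1349.6000×75/21 = 4820.0000 rpm, dir flips to +; running = +4820.0000

+4820.0000 rpm (same as input, |ω| = 4820.0000 rpm)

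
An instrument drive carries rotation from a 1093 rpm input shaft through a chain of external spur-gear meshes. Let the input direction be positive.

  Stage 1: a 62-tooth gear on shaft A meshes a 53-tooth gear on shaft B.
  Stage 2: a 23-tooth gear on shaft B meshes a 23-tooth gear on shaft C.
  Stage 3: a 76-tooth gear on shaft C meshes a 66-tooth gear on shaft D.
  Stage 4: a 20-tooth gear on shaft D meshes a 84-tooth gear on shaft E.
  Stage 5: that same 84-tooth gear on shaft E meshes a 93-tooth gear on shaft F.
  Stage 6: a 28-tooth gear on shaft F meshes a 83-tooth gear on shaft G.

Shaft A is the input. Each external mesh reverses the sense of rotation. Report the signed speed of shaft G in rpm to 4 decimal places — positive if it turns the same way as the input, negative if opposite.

+106.8151 rpm (same as input, |ω| = 106.8151 rpm)

Stage 1 [62T→53T]: ω = 1093.0000×62/53 = 1278.6038 rpm, dir flips to −; running = −1278.6038
Stage 2 [23T→23T]: ω = 1278.6038×23/23 = 1278.6038 rpm, dir flips to +; running = +1278.6038
Stage 3 [76T→66T]: ω = 1278.6038×76/66 = 1472.3316 rpm, dir flips to −; running = −1472.3316
Stage 4 [20T→84T]: ω = 1472.3316×20/84 = 350.5551 rpm, dir flips to +; running = +350.5551
Stage 5 [84T→93T]: ω = 350.5551×84/93 = 316.6305 rpm, dir flips to −; running = −316.6305
Stage 6 [28T→83T]: ω = 316.6305×28/83 = 106.8151 rpm, dir flips to +; running = +106.8151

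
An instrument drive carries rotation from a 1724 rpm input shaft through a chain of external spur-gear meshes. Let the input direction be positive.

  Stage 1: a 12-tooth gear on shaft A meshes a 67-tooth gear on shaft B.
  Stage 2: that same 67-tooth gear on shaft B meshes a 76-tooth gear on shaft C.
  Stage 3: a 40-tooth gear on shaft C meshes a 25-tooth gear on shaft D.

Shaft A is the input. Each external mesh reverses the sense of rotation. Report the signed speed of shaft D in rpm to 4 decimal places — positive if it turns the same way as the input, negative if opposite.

-435.5368 rpm (opposite to input, |ω| = 435.5368 rpm)

Stage 1 [12T→67T]: ω = 1724.0000×12/67 = 308.7761 rpm, dir flips to −; running = −308.7761
Stage 2 [67T→76T]: ω = 308.7761×67/76 = 272.2105 rpm, dir flips to +; running = +272.2105
Stage 3 [40T→25T]: ω = 272.2105×40/25 = 435.5368 rpm, dir flips to −; running = −435.5368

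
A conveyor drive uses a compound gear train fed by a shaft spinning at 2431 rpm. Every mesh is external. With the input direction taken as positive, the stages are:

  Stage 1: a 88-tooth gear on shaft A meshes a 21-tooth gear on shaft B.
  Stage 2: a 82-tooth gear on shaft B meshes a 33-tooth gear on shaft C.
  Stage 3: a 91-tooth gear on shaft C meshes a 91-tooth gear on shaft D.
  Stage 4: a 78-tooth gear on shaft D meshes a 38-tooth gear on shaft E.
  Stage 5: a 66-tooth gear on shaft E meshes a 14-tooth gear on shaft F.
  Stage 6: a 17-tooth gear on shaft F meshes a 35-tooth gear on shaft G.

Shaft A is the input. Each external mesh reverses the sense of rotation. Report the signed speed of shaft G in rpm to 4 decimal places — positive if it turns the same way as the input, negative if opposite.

Stage 1 [88T→21T]: ω = 2431.0000×88/21 = 10187.0476 rpm, dir flips to −; running = −10187.0476
Stage 2 [82T→33T]: ω = 10187.0476×82/33 = 25313.2698 rpm, dir flips to +; running = +25313.2698
Stage 3 [91T→91T]: ω = 25313.2698×91/91 = 25313.2698 rpm, dir flips to −; running = −25313.2698
Stage 4 [78T→38T]: ω = 25313.2698×78/38 = 51958.8170 rpm, dir flips to +; running = +51958.8170
Stage 5 [66T→14T]: ω = 51958.8170×66/14 = 244948.7089 rpm, dir flips to −; running = −244948.7089
Stage 6 [17T→35T]: ω = 244948.7089×17/35 = 118975.0872 rpm, dir flips to +; running = +118975.0872

+118975.0872 rpm (same as input, |ω| = 118975.0872 rpm)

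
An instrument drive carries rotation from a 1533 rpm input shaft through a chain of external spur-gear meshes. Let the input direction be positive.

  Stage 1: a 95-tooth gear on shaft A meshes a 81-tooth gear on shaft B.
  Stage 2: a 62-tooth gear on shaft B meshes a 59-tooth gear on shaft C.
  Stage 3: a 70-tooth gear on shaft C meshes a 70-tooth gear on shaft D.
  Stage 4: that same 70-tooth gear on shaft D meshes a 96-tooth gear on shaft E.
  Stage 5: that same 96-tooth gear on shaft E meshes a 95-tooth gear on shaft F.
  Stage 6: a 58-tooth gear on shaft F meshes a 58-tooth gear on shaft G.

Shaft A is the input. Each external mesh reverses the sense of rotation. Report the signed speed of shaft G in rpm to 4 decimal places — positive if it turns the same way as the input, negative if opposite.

+1392.1783 rpm (same as input, |ω| = 1392.1783 rpm)

Stage 1 [95T→81T]: ω = 1533.0000×95/81 = 1797.9630 rpm, dir flips to −; running = −1797.9630
Stage 2 [62T→59T]: ω = 1797.9630×62/59 = 1889.3848 rpm, dir flips to +; running = +1889.3848
Stage 3 [70T→70T]: ω = 1889.3848×70/70 = 1889.3848 rpm, dir flips to −; running = −1889.3848
Stage 4 [70T→96T]: ω = 1889.3848×70/96 = 1377.6764 rpm, dir flips to +; running = +1377.6764
Stage 5 [96T→95T]: ω = 1377.6764×96/95 = 1392.1783 rpm, dir flips to −; running = −1392.1783
Stage 6 [58T→58T]: ω = 1392.1783×58/58 = 1392.1783 rpm, dir flips to +; running = +1392.1783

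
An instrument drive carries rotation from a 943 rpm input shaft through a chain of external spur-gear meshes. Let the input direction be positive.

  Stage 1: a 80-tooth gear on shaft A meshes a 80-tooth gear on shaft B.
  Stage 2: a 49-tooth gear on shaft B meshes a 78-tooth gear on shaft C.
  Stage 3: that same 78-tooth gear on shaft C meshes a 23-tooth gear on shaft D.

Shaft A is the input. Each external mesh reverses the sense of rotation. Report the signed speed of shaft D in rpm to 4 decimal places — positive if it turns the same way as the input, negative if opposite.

-2009.0000 rpm (opposite to input, |ω| = 2009.0000 rpm)

Stage 1 [80T→80T]: ω = 943.0000×80/80 = 943.0000 rpm, dir flips to −; running = −943.0000
Stage 2 [49T→78T]: ω = 943.0000×49/78 = 592.3974 rpm, dir flips to +; running = +592.3974
Stage 3 [78T→23T]: ω = 592.3974×78/23 = 2009.0000 rpm, dir flips to −; running = −2009.0000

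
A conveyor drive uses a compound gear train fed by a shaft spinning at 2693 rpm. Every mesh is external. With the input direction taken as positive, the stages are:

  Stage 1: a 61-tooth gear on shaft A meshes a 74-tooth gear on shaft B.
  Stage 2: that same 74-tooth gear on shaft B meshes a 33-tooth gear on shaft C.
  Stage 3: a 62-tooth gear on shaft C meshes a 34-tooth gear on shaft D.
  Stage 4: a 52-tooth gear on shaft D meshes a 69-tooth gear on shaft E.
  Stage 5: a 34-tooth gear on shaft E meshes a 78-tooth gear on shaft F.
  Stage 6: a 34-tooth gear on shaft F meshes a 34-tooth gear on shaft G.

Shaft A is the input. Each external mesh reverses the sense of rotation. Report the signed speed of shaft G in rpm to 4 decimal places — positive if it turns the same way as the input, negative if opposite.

+2981.9722 rpm (same as input, |ω| = 2981.9722 rpm)

Stage 1 [61T→74T]: ω = 2693.0000×61/74 = 2219.9054 rpm, dir flips to −; running = −2219.9054
Stage 2 [74T→33T]: ω = 2219.9054×74/33 = 4977.9697 rpm, dir flips to +; running = +4977.9697
Stage 3 [62T→34T]: ω = 4977.9697×62/34 = 9077.4742 rpm, dir flips to −; running = −9077.4742
Stage 4 [52T→69T]: ω = 9077.4742×52/69 = 6840.9950 rpm, dir flips to +; running = +6840.9950
Stage 5 [34T→78T]: ω = 6840.9950×34/78 = 2981.9722 rpm, dir flips to −; running = −2981.9722
Stage 6 [34T→34T]: ω = 2981.9722×34/34 = 2981.9722 rpm, dir flips to +; running = +2981.9722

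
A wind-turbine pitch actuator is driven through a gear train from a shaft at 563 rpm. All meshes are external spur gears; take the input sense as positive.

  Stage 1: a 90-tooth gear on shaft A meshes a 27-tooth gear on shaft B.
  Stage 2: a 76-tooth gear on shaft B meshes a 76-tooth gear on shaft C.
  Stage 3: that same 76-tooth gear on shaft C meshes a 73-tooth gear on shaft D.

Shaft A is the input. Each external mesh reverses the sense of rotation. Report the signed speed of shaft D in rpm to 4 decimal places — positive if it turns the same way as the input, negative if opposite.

-1953.7900 rpm (opposite to input, |ω| = 1953.7900 rpm)

Stage 1 [90T→27T]: ω = 563.0000×90/27 = 1876.6667 rpm, dir flips to −; running = −1876.6667
Stage 2 [76T→76T]: ω = 1876.6667×76/76 = 1876.6667 rpm, dir flips to +; running = +1876.6667
Stage 3 [76T→73T]: ω = 1876.6667×76/73 = 1953.7900 rpm, dir flips to −; running = −1953.7900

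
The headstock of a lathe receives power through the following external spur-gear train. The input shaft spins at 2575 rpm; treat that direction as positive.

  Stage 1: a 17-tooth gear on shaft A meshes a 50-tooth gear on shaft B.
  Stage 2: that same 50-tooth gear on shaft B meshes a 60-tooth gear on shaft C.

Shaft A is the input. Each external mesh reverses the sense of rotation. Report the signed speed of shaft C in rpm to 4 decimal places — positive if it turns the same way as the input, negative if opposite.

Stage 1 [17T→50T]: ω = 2575.0000×17/50 = 875.5000 rpm, dir flips to −; running = −875.5000
Stage 2 [50T→60T]: ω = 875.5000×50/60 = 729.5833 rpm, dir flips to +; running = +729.5833

+729.5833 rpm (same as input, |ω| = 729.5833 rpm)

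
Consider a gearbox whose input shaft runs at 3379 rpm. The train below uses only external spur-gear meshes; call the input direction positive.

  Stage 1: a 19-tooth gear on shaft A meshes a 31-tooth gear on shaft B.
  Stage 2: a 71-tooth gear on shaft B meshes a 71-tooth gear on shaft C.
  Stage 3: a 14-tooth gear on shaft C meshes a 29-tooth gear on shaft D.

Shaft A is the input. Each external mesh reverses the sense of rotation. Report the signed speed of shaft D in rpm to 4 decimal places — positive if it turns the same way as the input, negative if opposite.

-999.7931 rpm (opposite to input, |ω| = 999.7931 rpm)

Stage 1 [19T→31T]: ω = 3379.0000×19/31 = 2071.0000 rpm, dir flips to −; running = −2071.0000
Stage 2 [71T→71T]: ω = 2071.0000×71/71 = 2071.0000 rpm, dir flips to +; running = +2071.0000
Stage 3 [14T→29T]: ω = 2071.0000×14/29 = 999.7931 rpm, dir flips to −; running = −999.7931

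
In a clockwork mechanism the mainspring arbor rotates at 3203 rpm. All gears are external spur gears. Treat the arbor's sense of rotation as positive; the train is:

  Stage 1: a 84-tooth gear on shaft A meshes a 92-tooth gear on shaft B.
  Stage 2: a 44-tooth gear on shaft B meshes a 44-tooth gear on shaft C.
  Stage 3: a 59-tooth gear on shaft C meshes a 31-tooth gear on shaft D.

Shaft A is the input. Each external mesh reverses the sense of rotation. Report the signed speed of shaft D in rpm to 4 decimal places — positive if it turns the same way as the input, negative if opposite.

Stage 1 [84T→92T]: ω = 3203.0000×84/92 = 2924.4783 rpm, dir flips to −; running = −2924.4783
Stage 2 [44T→44T]: ω = 2924.4783×44/44 = 2924.4783 rpm, dir flips to +; running = +2924.4783
Stage 3 [59T→31T]: ω = 2924.4783×59/31 = 5565.9425 rpm, dir flips to −; running = −5565.9425

-5565.9425 rpm (opposite to input, |ω| = 5565.9425 rpm)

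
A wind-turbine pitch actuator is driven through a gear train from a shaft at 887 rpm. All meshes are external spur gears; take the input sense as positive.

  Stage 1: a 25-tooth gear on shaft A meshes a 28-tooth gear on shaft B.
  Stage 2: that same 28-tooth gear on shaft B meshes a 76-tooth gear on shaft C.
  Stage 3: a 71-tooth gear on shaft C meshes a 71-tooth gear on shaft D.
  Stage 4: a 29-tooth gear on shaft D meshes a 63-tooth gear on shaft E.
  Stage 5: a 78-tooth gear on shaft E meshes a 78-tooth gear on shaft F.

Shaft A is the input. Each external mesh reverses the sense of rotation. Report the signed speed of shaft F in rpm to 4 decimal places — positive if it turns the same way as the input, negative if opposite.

Stage 1 [25T→28T]: ω = 887.0000×25/28 = 791.9643 rpm, dir flips to −; running = −791.9643
Stage 2 [28T→76T]: ω = 791.9643×28/76 = 291.7763 rpm, dir flips to +; running = +291.7763
Stage 3 [71T→71T]: ω = 291.7763×71/71 = 291.7763 rpm, dir flips to −; running = −291.7763
Stage 4 [29T→63T]: ω = 291.7763×29/63 = 134.3097 rpm, dir flips to +; running = +134.3097
Stage 5 [78T→78T]: ω = 134.3097×78/78 = 134.3097 rpm, dir flips to −; running = −134.3097

-134.3097 rpm (opposite to input, |ω| = 134.3097 rpm)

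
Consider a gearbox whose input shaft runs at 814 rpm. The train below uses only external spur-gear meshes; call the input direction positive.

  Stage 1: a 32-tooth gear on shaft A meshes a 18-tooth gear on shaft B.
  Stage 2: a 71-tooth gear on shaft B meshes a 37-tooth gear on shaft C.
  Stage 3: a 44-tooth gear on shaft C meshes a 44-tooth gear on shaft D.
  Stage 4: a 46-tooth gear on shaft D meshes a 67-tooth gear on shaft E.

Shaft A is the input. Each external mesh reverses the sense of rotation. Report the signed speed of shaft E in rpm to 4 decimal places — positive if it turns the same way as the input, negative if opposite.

+1906.5207 rpm (same as input, |ω| = 1906.5207 rpm)

Stage 1 [32T→18T]: ω = 814.0000×32/18 = 1447.1111 rpm, dir flips to −; running = −1447.1111
Stage 2 [71T→37T]: ω = 1447.1111×71/37 = 2776.8889 rpm, dir flips to +; running = +2776.8889
Stage 3 [44T→44T]: ω = 2776.8889×44/44 = 2776.8889 rpm, dir flips to −; running = −2776.8889
Stage 4 [46T→67T]: ω = 2776.8889×46/67 = 1906.5207 rpm, dir flips to +; running = +1906.5207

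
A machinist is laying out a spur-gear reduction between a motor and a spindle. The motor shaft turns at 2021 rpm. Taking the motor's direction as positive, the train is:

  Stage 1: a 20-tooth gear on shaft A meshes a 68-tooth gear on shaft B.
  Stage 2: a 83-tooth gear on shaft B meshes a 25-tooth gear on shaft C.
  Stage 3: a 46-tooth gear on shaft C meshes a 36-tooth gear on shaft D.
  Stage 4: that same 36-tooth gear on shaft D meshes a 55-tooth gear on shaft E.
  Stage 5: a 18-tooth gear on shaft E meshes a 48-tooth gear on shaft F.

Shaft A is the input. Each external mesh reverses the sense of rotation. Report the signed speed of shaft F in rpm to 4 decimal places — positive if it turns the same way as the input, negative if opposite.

Stage 1 [20T→68T]: ω = 2021.0000×20/68 = 594.4118 rpm, dir flips to −; running = −594.4118
Stage 2 [83T→25T]: ω = 594.4118×83/25 = 1973.4471 rpm, dir flips to +; running = +1973.4471
Stage 3 [46T→36T]: ω = 1973.4471×46/36 = 2521.6268 rpm, dir flips to −; running = −2521.6268
Stage 4 [36T→55T]: ω = 2521.6268×36/55 = 1650.5194 rpm, dir flips to +; running = +1650.5194
Stage 5 [18T→48T]: ω = 1650.5194×18/48 = 618.9448 rpm, dir flips to −; running = −618.9448

-618.9448 rpm (opposite to input, |ω| = 618.9448 rpm)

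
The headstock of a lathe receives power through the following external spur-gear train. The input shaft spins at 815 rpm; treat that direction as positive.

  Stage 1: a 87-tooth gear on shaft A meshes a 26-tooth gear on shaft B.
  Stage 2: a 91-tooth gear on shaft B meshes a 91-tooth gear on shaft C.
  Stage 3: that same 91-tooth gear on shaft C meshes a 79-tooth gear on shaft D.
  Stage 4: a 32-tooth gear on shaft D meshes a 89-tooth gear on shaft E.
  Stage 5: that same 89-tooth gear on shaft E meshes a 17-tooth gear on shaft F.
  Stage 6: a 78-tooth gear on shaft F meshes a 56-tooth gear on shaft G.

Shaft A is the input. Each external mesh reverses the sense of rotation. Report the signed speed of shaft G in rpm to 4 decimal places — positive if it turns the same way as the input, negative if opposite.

Stage 1 [87T→26T]: ω = 815.0000×87/26 = 2727.1154 rpm, dir flips to −; running = −2727.1154
Stage 2 [91T→91T]: ω = 2727.1154×91/91 = 2727.1154 rpm, dir flips to +; running = +2727.1154
Stage 3 [91T→79T]: ω = 2727.1154×91/79 = 3141.3608 rpm, dir flips to −; running = −3141.3608
Stage 4 [32T→89T]: ω = 3141.3608×32/89 = 1129.4780 rpm, dir flips to +; running = +1129.4780
Stage 5 [89T→17T]: ω = 1129.4780×89/17 = 5913.1497 rpm, dir flips to −; running = −5913.1497
Stage 6 [78T→56T]: ω = 5913.1497×78/56 = 8236.1727 rpm, dir flips to +; running = +8236.1727

+8236.1727 rpm (same as input, |ω| = 8236.1727 rpm)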